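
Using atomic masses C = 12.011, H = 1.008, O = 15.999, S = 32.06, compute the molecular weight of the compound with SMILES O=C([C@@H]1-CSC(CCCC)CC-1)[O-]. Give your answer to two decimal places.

201.30

Molecular formula: C10H17O2S-.
M = 10×12.011 + 17×1.008 + 2×15.999 + 1×32.06 = 201.30 g/mol.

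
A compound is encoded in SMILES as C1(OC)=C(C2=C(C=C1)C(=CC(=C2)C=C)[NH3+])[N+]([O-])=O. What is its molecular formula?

Heavy atoms from the SMILES: 13 C, 2 N, 3 O.
Implicit hydrogens by atom environment:
  6 × C (aromatic): no H
  4 × C (aromatic): 1 H each → 4
  2 × O: no H
  1 × C: 3 H
  1 × C: 2 H
  1 × C: 1 H
  1 × N (charge +1): 3 H
  1 × N (charge +1): no H
  1 × O (charge -1): no H
  Total hydrogens = 13.
Net charge +1.
Molecular formula: C13H13N2O3+

C13H13N2O3+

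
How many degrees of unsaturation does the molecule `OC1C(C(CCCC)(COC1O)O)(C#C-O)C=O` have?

4

Molecular formula from the SMILES: C12H18O6.
DoU = (2C + 2 + N − H − X)/2 = (2·12 + 2 + 0 − 18 − 0)/2 = 8/2 = 4.
(Structurally: 1 ring(s) + 3 π bond(s) = 4.)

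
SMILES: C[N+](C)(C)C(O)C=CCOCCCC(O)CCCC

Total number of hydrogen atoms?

32

Hydrogens are implicit in SMILES; fill each atom to its normal valence:
  7 × C: 2 H each → 14
  4 × C: 3 H each → 12
  4 × C: 1 H each → 4
  2 × O: 1 H each → 2
  1 × N (charge +1): no H
  1 × O: no H
  Total hydrogens = 32.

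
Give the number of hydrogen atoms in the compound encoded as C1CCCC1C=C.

12

Hydrogens are implicit in SMILES; fill each atom to its normal valence:
  5 × C: 2 H each → 10
  2 × C: 1 H each → 2
  Total hydrogens = 12.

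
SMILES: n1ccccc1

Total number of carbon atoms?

5

The symbol for carbon appears 5 times in the SMILES. Lowercase c denotes aromatic carbon and counts toward C.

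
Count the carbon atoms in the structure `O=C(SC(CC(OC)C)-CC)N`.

The symbol for carbon appears 8 times in the SMILES.

8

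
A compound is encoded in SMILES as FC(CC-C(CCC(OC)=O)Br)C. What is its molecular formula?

C9H16BrFO2

Heavy atoms from the SMILES: 1 Br, 9 C, 1 F, 2 O.
Implicit hydrogens by atom environment:
  4 × C: 2 H each → 8
  2 × C: 3 H each → 6
  2 × C: 1 H each → 2
  2 × O: no H
  1 × Br: no H
  1 × C: no H
  1 × F: no H
  Total hydrogens = 16.
Molecular formula: C9H16BrFO2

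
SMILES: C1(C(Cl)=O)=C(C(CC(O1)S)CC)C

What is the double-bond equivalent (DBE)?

3

Molecular formula from the SMILES: C9H13ClO2S.
DoU = (2C + 2 + N − H − X)/2 = (2·9 + 2 + 0 − 13 − 1)/2 = 6/2 = 3.
(Structurally: 1 ring(s) + 2 π bond(s) = 3.)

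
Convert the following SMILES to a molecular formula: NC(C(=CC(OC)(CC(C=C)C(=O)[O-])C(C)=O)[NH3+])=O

Heavy atoms from the SMILES: 12 C, 2 N, 5 O.
Implicit hydrogens by atom environment:
  5 × C: no H
  4 × O: no H
  3 × C: 1 H each → 3
  2 × C: 3 H each → 6
  2 × C: 2 H each → 4
  1 × N (charge +1): 3 H
  1 × N: 2 H
  1 × O (charge -1): no H
  Total hydrogens = 18.
Molecular formula: C12H18N2O5

C12H18N2O5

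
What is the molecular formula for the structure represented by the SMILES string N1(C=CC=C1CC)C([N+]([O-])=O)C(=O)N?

Heavy atoms from the SMILES: 8 C, 3 N, 3 O.
Implicit hydrogens by atom environment:
  3 × C (aromatic): 1 H each → 3
  2 × O: no H
  1 × C: 3 H
  1 × C: 2 H
  1 × C: 1 H
  1 × C (aromatic): no H
  1 × C: no H
  1 × N: 2 H
  1 × N (aromatic): no H
  1 × N (charge +1): no H
  1 × O (charge -1): no H
  Total hydrogens = 11.
Molecular formula: C8H11N3O3

C8H11N3O3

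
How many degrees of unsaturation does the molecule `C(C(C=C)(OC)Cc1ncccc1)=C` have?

6

Molecular formula from the SMILES: C12H15NO.
DoU = (2C + 2 + N − H − X)/2 = (2·12 + 2 + 1 − 15 − 0)/2 = 12/2 = 6.
(Structurally: 1 ring(s) + 5 π bond(s) = 6.)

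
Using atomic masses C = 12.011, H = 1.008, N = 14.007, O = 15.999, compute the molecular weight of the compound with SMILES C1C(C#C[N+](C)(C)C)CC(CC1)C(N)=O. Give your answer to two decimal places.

Molecular formula: C12H21N2O+.
M = 12×12.011 + 21×1.008 + 2×14.007 + 1×15.999 = 209.31 g/mol.

209.31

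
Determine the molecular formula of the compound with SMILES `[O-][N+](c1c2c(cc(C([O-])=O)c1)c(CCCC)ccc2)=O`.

Heavy atoms from the SMILES: 15 C, 1 N, 4 O.
Implicit hydrogens by atom environment:
  5 × C (aromatic): 1 H each → 5
  5 × C (aromatic): no H
  3 × C: 2 H each → 6
  2 × O: no H
  2 × O (charge -1): no H
  1 × C: 3 H
  1 × C: no H
  1 × N (charge +1): no H
  Total hydrogens = 14.
Net charge -1.
Molecular formula: C15H14NO4-

C15H14NO4-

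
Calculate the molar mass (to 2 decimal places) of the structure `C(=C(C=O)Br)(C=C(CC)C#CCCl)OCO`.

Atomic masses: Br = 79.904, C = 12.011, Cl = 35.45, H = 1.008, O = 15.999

Molecular formula: C11H12BrClO3.
M = 1×79.904 + 11×12.011 + 1×35.45 + 12×1.008 + 3×15.999 = 307.57 g/mol.

307.57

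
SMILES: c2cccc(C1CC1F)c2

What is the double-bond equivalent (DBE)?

5

Molecular formula from the SMILES: C9H9F.
DoU = (2C + 2 + N − H − X)/2 = (2·9 + 2 + 0 − 9 − 1)/2 = 10/2 = 5.
(Structurally: 2 ring(s) + 3 π bond(s) = 5.)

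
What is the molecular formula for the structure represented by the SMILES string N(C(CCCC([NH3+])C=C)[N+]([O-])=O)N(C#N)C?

Heavy atoms from the SMILES: 9 C, 5 N, 2 O.
Implicit hydrogens by atom environment:
  4 × C: 2 H each → 8
  3 × C: 1 H each → 3
  2 × N: no H
  1 × C: 3 H
  1 × C: no H
  1 × N (charge +1): 3 H
  1 × N: 1 H
  1 × N (charge +1): no H
  1 × O: no H
  1 × O (charge -1): no H
  Total hydrogens = 18.
Net charge +1.
Molecular formula: C9H18N5O2+

C9H18N5O2+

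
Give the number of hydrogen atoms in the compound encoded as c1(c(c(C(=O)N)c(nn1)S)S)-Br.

4

Hydrogens are implicit in SMILES; fill each atom to its normal valence:
  4 × C (aromatic): no H
  2 × N (aromatic): no H
  2 × S: 1 H each → 2
  1 × Br: no H
  1 × C: no H
  1 × N: 2 H
  1 × O: no H
  Total hydrogens = 4.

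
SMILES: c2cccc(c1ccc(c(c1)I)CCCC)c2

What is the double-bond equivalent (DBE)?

8

Molecular formula from the SMILES: C16H17I.
DoU = (2C + 2 + N − H − X)/2 = (2·16 + 2 + 0 − 17 − 1)/2 = 16/2 = 8.
(Structurally: 2 ring(s) + 6 π bond(s) = 8.)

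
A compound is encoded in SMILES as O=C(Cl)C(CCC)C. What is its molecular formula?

C6H11ClO

Heavy atoms from the SMILES: 6 C, 1 Cl, 1 O.
Implicit hydrogens by atom environment:
  2 × C: 3 H each → 6
  2 × C: 2 H each → 4
  1 × C: 1 H
  1 × C: no H
  1 × Cl: no H
  1 × O: no H
  Total hydrogens = 11.
Molecular formula: C6H11ClO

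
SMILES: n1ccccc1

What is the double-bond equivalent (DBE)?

Molecular formula from the SMILES: C5H5N.
DoU = (2C + 2 + N − H − X)/2 = (2·5 + 2 + 1 − 5 − 0)/2 = 8/2 = 4.
(Structurally: 1 ring(s) + 3 π bond(s) = 4.)

4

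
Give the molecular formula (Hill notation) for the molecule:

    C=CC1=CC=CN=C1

Heavy atoms from the SMILES: 7 C, 1 N.
Implicit hydrogens by atom environment:
  4 × C (aromatic): 1 H each → 4
  1 × C: 2 H
  1 × C: 1 H
  1 × C (aromatic): no H
  1 × N (aromatic): no H
  Total hydrogens = 7.
Molecular formula: C7H7N

C7H7N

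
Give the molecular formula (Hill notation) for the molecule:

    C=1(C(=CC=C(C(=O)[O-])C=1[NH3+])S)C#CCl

Heavy atoms from the SMILES: 9 C, 1 Cl, 1 N, 2 O, 1 S.
Implicit hydrogens by atom environment:
  4 × C (aromatic): no H
  3 × C: no H
  2 × C (aromatic): 1 H each → 2
  1 × Cl: no H
  1 × N (charge +1): 3 H
  1 × O: no H
  1 × O (charge -1): no H
  1 × S: 1 H
  Total hydrogens = 6.
Molecular formula: C9H6ClNO2S

C9H6ClNO2S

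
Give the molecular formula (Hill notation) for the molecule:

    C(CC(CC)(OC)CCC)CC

Heavy atoms from the SMILES: 11 C, 1 O.
Implicit hydrogens by atom environment:
  6 × C: 2 H each → 12
  4 × C: 3 H each → 12
  1 × C: no H
  1 × O: no H
  Total hydrogens = 24.
Molecular formula: C11H24O

C11H24O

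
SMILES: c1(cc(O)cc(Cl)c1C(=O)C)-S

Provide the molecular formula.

Heavy atoms from the SMILES: 8 C, 1 Cl, 2 O, 1 S.
Implicit hydrogens by atom environment:
  4 × C (aromatic): no H
  2 × C (aromatic): 1 H each → 2
  1 × C: 3 H
  1 × C: no H
  1 × Cl: no H
  1 × O: 1 H
  1 × O: no H
  1 × S: 1 H
  Total hydrogens = 7.
Molecular formula: C8H7ClO2S

C8H7ClO2S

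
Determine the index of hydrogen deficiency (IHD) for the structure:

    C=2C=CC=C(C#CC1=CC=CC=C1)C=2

Molecular formula from the SMILES: C14H10.
DoU = (2C + 2 + N − H − X)/2 = (2·14 + 2 + 0 − 10 − 0)/2 = 20/2 = 10.
(Structurally: 2 ring(s) + 8 π bond(s) = 10.)

10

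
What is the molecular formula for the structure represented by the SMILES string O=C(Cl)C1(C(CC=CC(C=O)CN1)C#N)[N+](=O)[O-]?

C10H10ClN3O4

Heavy atoms from the SMILES: 10 C, 1 Cl, 3 N, 4 O.
Implicit hydrogens by atom environment:
  5 × C: 1 H each → 5
  3 × C: no H
  3 × O: no H
  2 × C: 2 H each → 4
  1 × Cl: no H
  1 × N: 1 H
  1 × N: no H
  1 × N (charge +1): no H
  1 × O (charge -1): no H
  Total hydrogens = 10.
Molecular formula: C10H10ClN3O4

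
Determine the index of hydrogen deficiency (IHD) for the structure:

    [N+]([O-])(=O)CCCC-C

Molecular formula from the SMILES: C5H11NO2.
DoU = (2C + 2 + N − H − X)/2 = (2·5 + 2 + 1 − 11 − 0)/2 = 2/2 = 1.
(Structurally: 0 ring(s) + 1 π bond(s) = 1.)

1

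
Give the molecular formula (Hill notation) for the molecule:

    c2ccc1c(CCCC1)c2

C10H12

Heavy atoms from the SMILES: 10 C.
Implicit hydrogens by atom environment:
  4 × C: 2 H each → 8
  4 × C (aromatic): 1 H each → 4
  2 × C (aromatic): no H
  Total hydrogens = 12.
Molecular formula: C10H12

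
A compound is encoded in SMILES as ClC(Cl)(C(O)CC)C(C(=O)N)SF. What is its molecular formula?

C6H10Cl2FNO2S

Heavy atoms from the SMILES: 6 C, 2 Cl, 1 F, 1 N, 2 O, 1 S.
Implicit hydrogens by atom environment:
  2 × C: 1 H each → 2
  2 × C: no H
  2 × Cl: no H
  1 × C: 3 H
  1 × C: 2 H
  1 × F: no H
  1 × N: 2 H
  1 × O: 1 H
  1 × O: no H
  1 × S: no H
  Total hydrogens = 10.
Molecular formula: C6H10Cl2FNO2S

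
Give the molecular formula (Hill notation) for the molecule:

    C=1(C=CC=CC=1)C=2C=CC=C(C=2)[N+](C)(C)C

C15H18N+

Heavy atoms from the SMILES: 15 C, 1 N.
Implicit hydrogens by atom environment:
  9 × C (aromatic): 1 H each → 9
  3 × C: 3 H each → 9
  3 × C (aromatic): no H
  1 × N (charge +1): no H
  Total hydrogens = 18.
Net charge +1.
Molecular formula: C15H18N+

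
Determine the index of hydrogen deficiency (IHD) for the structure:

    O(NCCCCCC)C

0

Molecular formula from the SMILES: C7H17NO.
DoU = (2C + 2 + N − H − X)/2 = (2·7 + 2 + 1 − 17 − 0)/2 = 0/2 = 0.
(Structurally: 0 ring(s) + 0 π bond(s) = 0.)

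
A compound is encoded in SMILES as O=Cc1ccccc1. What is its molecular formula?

C7H6O

Heavy atoms from the SMILES: 7 C, 1 O.
Implicit hydrogens by atom environment:
  5 × C (aromatic): 1 H each → 5
  1 × C: 1 H
  1 × C (aromatic): no H
  1 × O: no H
  Total hydrogens = 6.
Molecular formula: C7H6O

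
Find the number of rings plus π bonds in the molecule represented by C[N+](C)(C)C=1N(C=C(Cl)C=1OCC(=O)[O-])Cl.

Molecular formula from the SMILES: C9H12Cl2N2O3.
DoU = (2C + 2 + N − H − X)/2 = (2·9 + 2 + 2 − 12 − 2)/2 = 8/2 = 4.
(Structurally: 1 ring(s) + 3 π bond(s) = 4.)

4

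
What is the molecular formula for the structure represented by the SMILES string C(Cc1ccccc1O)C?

Heavy atoms from the SMILES: 9 C, 1 O.
Implicit hydrogens by atom environment:
  4 × C (aromatic): 1 H each → 4
  2 × C: 2 H each → 4
  2 × C (aromatic): no H
  1 × C: 3 H
  1 × O: 1 H
  Total hydrogens = 12.
Molecular formula: C9H12O

C9H12O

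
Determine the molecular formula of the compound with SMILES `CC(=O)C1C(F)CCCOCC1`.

C9H15FO2

Heavy atoms from the SMILES: 9 C, 1 F, 2 O.
Implicit hydrogens by atom environment:
  5 × C: 2 H each → 10
  2 × C: 1 H each → 2
  2 × O: no H
  1 × C: 3 H
  1 × C: no H
  1 × F: no H
  Total hydrogens = 15.
Molecular formula: C9H15FO2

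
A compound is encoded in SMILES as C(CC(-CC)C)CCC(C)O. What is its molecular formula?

Heavy atoms from the SMILES: 10 C, 1 O.
Implicit hydrogens by atom environment:
  5 × C: 2 H each → 10
  3 × C: 3 H each → 9
  2 × C: 1 H each → 2
  1 × O: 1 H
  Total hydrogens = 22.
Molecular formula: C10H22O

C10H22O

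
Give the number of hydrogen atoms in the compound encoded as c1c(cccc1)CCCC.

Hydrogens are implicit in SMILES; fill each atom to its normal valence:
  5 × C (aromatic): 1 H each → 5
  3 × C: 2 H each → 6
  1 × C: 3 H
  1 × C (aromatic): no H
  Total hydrogens = 14.

14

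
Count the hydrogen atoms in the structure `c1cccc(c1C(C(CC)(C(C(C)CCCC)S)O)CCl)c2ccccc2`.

33

Hydrogens are implicit in SMILES; fill each atom to its normal valence:
  9 × C (aromatic): 1 H each → 9
  5 × C: 2 H each → 10
  3 × C: 3 H each → 9
  3 × C: 1 H each → 3
  3 × C (aromatic): no H
  1 × C: no H
  1 × Cl: no H
  1 × O: 1 H
  1 × S: 1 H
  Total hydrogens = 33.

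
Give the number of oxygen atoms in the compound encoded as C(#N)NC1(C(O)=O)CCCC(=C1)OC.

3

The symbol for oxygen appears 3 times in the SMILES.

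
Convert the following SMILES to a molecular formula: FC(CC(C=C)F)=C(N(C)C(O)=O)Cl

C8H10ClF2NO2

Heavy atoms from the SMILES: 8 C, 1 Cl, 2 F, 1 N, 2 O.
Implicit hydrogens by atom environment:
  3 × C: no H
  2 × C: 2 H each → 4
  2 × C: 1 H each → 2
  2 × F: no H
  1 × C: 3 H
  1 × Cl: no H
  1 × N: no H
  1 × O: 1 H
  1 × O: no H
  Total hydrogens = 10.
Molecular formula: C8H10ClF2NO2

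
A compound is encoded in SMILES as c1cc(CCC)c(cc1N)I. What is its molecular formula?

C9H12IN

Heavy atoms from the SMILES: 9 C, 1 I, 1 N.
Implicit hydrogens by atom environment:
  3 × C (aromatic): 1 H each → 3
  3 × C (aromatic): no H
  2 × C: 2 H each → 4
  1 × C: 3 H
  1 × I: no H
  1 × N: 2 H
  Total hydrogens = 12.
Molecular formula: C9H12IN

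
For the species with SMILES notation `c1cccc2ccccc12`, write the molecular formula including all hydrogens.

C10H8

Heavy atoms from the SMILES: 10 C.
Implicit hydrogens by atom environment:
  8 × C (aromatic): 1 H each → 8
  2 × C (aromatic): no H
  Total hydrogens = 8.
Molecular formula: C10H8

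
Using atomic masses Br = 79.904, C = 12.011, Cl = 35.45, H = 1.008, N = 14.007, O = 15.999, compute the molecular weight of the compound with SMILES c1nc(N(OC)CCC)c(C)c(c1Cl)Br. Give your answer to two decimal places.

Molecular formula: C10H14BrClN2O.
M = 1×79.904 + 10×12.011 + 1×35.45 + 14×1.008 + 2×14.007 + 1×15.999 = 293.59 g/mol.

293.59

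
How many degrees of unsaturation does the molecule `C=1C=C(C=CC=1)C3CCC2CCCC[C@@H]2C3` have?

6

Molecular formula from the SMILES: C16H22.
DoU = (2C + 2 + N − H − X)/2 = (2·16 + 2 + 0 − 22 − 0)/2 = 12/2 = 6.
(Structurally: 3 ring(s) + 3 π bond(s) = 6.)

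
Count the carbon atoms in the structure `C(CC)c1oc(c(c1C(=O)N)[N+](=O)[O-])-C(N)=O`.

9

The symbol for carbon appears 9 times in the SMILES. Lowercase c denotes aromatic carbon and counts toward C.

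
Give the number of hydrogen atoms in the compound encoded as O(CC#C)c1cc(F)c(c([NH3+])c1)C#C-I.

8

Hydrogens are implicit in SMILES; fill each atom to its normal valence:
  4 × C (aromatic): no H
  3 × C: no H
  2 × C (aromatic): 1 H each → 2
  1 × C: 2 H
  1 × C: 1 H
  1 × F: no H
  1 × I: no H
  1 × N (charge +1): 3 H
  1 × O: no H
  Total hydrogens = 8.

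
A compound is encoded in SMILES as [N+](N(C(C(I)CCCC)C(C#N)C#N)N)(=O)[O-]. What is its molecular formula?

C9H14IN5O2

Heavy atoms from the SMILES: 9 C, 1 I, 5 N, 2 O.
Implicit hydrogens by atom environment:
  3 × C: 2 H each → 6
  3 × C: 1 H each → 3
  3 × N: no H
  2 × C: no H
  1 × C: 3 H
  1 × I: no H
  1 × N: 2 H
  1 × N (charge +1): no H
  1 × O: no H
  1 × O (charge -1): no H
  Total hydrogens = 14.
Molecular formula: C9H14IN5O2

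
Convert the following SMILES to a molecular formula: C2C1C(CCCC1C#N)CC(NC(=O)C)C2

Heavy atoms from the SMILES: 13 C, 2 N, 1 O.
Implicit hydrogens by atom environment:
  6 × C: 2 H each → 12
  4 × C: 1 H each → 4
  2 × C: no H
  1 × C: 3 H
  1 × N: 1 H
  1 × N: no H
  1 × O: no H
  Total hydrogens = 20.
Molecular formula: C13H20N2O

C13H20N2O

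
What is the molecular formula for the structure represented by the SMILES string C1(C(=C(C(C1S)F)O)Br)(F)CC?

C7H9BrF2OS

Heavy atoms from the SMILES: 1 Br, 7 C, 2 F, 1 O, 1 S.
Implicit hydrogens by atom environment:
  3 × C: no H
  2 × C: 1 H each → 2
  2 × F: no H
  1 × Br: no H
  1 × C: 3 H
  1 × C: 2 H
  1 × O: 1 H
  1 × S: 1 H
  Total hydrogens = 9.
Molecular formula: C7H9BrF2OS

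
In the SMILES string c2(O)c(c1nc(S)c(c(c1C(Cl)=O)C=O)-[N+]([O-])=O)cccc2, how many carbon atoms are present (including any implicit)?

13

The symbol for carbon appears 13 times in the SMILES. Lowercase c denotes aromatic carbon and counts toward C.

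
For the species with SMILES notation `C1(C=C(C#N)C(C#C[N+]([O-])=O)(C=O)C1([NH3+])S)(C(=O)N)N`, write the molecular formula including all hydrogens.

C10H10N5O4S+

Heavy atoms from the SMILES: 10 C, 5 N, 4 O, 1 S.
Implicit hydrogens by atom environment:
  8 × C: no H
  3 × O: no H
  2 × C: 1 H each → 2
  2 × N: 2 H each → 4
  1 × N (charge +1): 3 H
  1 × N: no H
  1 × N (charge +1): no H
  1 × O (charge -1): no H
  1 × S: 1 H
  Total hydrogens = 10.
Net charge +1.
Molecular formula: C10H10N5O4S+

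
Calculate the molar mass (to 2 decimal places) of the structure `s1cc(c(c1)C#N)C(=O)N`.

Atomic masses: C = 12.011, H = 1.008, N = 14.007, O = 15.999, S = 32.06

152.17

Molecular formula: C6H4N2OS.
M = 6×12.011 + 4×1.008 + 2×14.007 + 1×15.999 + 1×32.06 = 152.17 g/mol.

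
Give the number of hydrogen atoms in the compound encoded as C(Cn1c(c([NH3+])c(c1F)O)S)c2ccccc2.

14

Hydrogens are implicit in SMILES; fill each atom to its normal valence:
  5 × C (aromatic): 1 H each → 5
  5 × C (aromatic): no H
  2 × C: 2 H each → 4
  1 × F: no H
  1 × N (charge +1): 3 H
  1 × N (aromatic): no H
  1 × O: 1 H
  1 × S: 1 H
  Total hydrogens = 14.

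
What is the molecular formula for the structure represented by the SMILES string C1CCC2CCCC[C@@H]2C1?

C10H18

Heavy atoms from the SMILES: 10 C.
Implicit hydrogens by atom environment:
  8 × C: 2 H each → 16
  2 × C: 1 H each → 2
  Total hydrogens = 18.
Molecular formula: C10H18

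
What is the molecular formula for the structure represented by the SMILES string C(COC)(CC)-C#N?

C6H11NO

Heavy atoms from the SMILES: 6 C, 1 N, 1 O.
Implicit hydrogens by atom environment:
  2 × C: 3 H each → 6
  2 × C: 2 H each → 4
  1 × C: 1 H
  1 × C: no H
  1 × N: no H
  1 × O: no H
  Total hydrogens = 11.
Molecular formula: C6H11NO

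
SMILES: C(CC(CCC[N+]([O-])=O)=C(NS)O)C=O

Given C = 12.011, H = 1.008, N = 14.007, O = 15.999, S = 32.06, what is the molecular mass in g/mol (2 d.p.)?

234.27

Molecular formula: C8H14N2O4S.
M = 8×12.011 + 14×1.008 + 2×14.007 + 4×15.999 + 1×32.06 = 234.27 g/mol.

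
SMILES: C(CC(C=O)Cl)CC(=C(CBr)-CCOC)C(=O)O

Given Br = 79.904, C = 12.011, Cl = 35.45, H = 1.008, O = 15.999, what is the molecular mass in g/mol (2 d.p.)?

Molecular formula: C12H18BrClO4.
M = 1×79.904 + 12×12.011 + 1×35.45 + 18×1.008 + 4×15.999 = 341.63 g/mol.

341.63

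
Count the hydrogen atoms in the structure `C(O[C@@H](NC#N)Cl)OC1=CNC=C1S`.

Hydrogens are implicit in SMILES; fill each atom to its normal valence:
  2 × C (aromatic): 1 H each → 2
  2 × C (aromatic): no H
  2 × O: no H
  1 × C: 2 H
  1 × C: 1 H
  1 × C: no H
  1 × Cl: no H
  1 × N (aromatic): 1 H
  1 × N: 1 H
  1 × N: no H
  1 × S: 1 H
  Total hydrogens = 8.

8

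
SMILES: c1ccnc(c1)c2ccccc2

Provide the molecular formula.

C11H9N

Heavy atoms from the SMILES: 11 C, 1 N.
Implicit hydrogens by atom environment:
  9 × C (aromatic): 1 H each → 9
  2 × C (aromatic): no H
  1 × N (aromatic): no H
  Total hydrogens = 9.
Molecular formula: C11H9N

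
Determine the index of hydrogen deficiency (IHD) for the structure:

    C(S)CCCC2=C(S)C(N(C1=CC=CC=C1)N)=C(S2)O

Molecular formula from the SMILES: C14H18N2OS3.
DoU = (2C + 2 + N − H − X)/2 = (2·14 + 2 + 2 − 18 − 0)/2 = 14/2 = 7.
(Structurally: 2 ring(s) + 5 π bond(s) = 7.)

7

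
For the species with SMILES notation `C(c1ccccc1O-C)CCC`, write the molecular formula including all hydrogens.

C11H16O

Heavy atoms from the SMILES: 11 C, 1 O.
Implicit hydrogens by atom environment:
  4 × C (aromatic): 1 H each → 4
  3 × C: 2 H each → 6
  2 × C: 3 H each → 6
  2 × C (aromatic): no H
  1 × O: no H
  Total hydrogens = 16.
Molecular formula: C11H16O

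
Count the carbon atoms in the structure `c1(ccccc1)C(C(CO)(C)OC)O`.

11

The symbol for carbon appears 11 times in the SMILES. Lowercase c denotes aromatic carbon and counts toward C.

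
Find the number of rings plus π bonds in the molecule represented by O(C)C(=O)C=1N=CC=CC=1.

5

Molecular formula from the SMILES: C7H7NO2.
DoU = (2C + 2 + N − H − X)/2 = (2·7 + 2 + 1 − 7 − 0)/2 = 10/2 = 5.
(Structurally: 1 ring(s) + 4 π bond(s) = 5.)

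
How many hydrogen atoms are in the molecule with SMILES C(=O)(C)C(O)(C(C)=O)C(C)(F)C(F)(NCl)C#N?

Hydrogens are implicit in SMILES; fill each atom to its normal valence:
  6 × C: no H
  3 × C: 3 H each → 9
  2 × F: no H
  2 × O: no H
  1 × Cl: no H
  1 × N: 1 H
  1 × N: no H
  1 × O: 1 H
  Total hydrogens = 11.

11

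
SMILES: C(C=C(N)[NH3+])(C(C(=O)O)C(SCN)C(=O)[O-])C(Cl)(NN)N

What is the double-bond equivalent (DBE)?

Molecular formula from the SMILES: C9H19ClN6O4S.
DoU = (2C + 2 + N − H − X)/2 = (2·9 + 2 + 6 − 19 − 1)/2 = 6/2 = 3.
(Structurally: 0 ring(s) + 3 π bond(s) = 3.)

3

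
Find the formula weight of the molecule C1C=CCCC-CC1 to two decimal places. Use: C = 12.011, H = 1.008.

110.20

Molecular formula: C8H14.
M = 8×12.011 + 14×1.008 = 110.20 g/mol.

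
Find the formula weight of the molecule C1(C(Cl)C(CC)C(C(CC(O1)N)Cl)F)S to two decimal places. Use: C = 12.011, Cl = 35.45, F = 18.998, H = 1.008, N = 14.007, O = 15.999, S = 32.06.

Molecular formula: C9H16Cl2FNOS.
M = 9×12.011 + 2×35.45 + 1×18.998 + 16×1.008 + 1×14.007 + 1×15.999 + 1×32.06 = 276.19 g/mol.

276.19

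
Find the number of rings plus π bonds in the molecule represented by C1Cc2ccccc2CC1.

5

Molecular formula from the SMILES: C10H12.
DoU = (2C + 2 + N − H − X)/2 = (2·10 + 2 + 0 − 12 − 0)/2 = 10/2 = 5.
(Structurally: 2 ring(s) + 3 π bond(s) = 5.)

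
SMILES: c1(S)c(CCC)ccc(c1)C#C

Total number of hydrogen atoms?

12

Hydrogens are implicit in SMILES; fill each atom to its normal valence:
  3 × C (aromatic): 1 H each → 3
  3 × C (aromatic): no H
  2 × C: 2 H each → 4
  1 × C: 3 H
  1 × C: 1 H
  1 × C: no H
  1 × S: 1 H
  Total hydrogens = 12.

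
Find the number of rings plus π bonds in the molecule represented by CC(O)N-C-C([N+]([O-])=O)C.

1

Molecular formula from the SMILES: C5H12N2O3.
DoU = (2C + 2 + N − H − X)/2 = (2·5 + 2 + 2 − 12 − 0)/2 = 2/2 = 1.
(Structurally: 0 ring(s) + 1 π bond(s) = 1.)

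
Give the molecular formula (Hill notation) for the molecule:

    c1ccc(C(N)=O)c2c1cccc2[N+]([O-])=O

C11H8N2O3

Heavy atoms from the SMILES: 11 C, 2 N, 3 O.
Implicit hydrogens by atom environment:
  6 × C (aromatic): 1 H each → 6
  4 × C (aromatic): no H
  2 × O: no H
  1 × C: no H
  1 × N: 2 H
  1 × N (charge +1): no H
  1 × O (charge -1): no H
  Total hydrogens = 8.
Molecular formula: C11H8N2O3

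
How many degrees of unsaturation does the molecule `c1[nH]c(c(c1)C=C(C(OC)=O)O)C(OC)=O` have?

6

Molecular formula from the SMILES: C10H11NO5.
DoU = (2C + 2 + N − H − X)/2 = (2·10 + 2 + 1 − 11 − 0)/2 = 12/2 = 6.
(Structurally: 1 ring(s) + 5 π bond(s) = 6.)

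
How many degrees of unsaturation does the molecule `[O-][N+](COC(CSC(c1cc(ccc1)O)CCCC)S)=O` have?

5

Molecular formula from the SMILES: C14H21NO4S2.
DoU = (2C + 2 + N − H − X)/2 = (2·14 + 2 + 1 − 21 − 0)/2 = 10/2 = 5.
(Structurally: 1 ring(s) + 4 π bond(s) = 5.)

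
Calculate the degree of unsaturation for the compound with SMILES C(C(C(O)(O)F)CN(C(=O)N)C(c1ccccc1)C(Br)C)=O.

Molecular formula from the SMILES: C14H18BrFN2O4.
DoU = (2C + 2 + N − H − X)/2 = (2·14 + 2 + 2 − 18 − 2)/2 = 12/2 = 6.
(Structurally: 1 ring(s) + 5 π bond(s) = 6.)

6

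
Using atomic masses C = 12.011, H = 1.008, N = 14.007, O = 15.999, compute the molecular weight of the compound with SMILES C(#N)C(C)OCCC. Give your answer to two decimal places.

Molecular formula: C6H11NO.
M = 6×12.011 + 11×1.008 + 1×14.007 + 1×15.999 = 113.16 g/mol.

113.16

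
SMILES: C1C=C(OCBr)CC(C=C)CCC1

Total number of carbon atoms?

The symbol for carbon appears 11 times in the SMILES.

11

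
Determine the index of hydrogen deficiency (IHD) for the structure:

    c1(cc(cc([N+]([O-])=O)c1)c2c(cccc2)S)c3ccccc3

13

Molecular formula from the SMILES: C18H13NO2S.
DoU = (2C + 2 + N − H − X)/2 = (2·18 + 2 + 1 − 13 − 0)/2 = 26/2 = 13.
(Structurally: 3 ring(s) + 10 π bond(s) = 13.)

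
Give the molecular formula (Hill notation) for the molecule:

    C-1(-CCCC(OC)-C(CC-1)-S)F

Heavy atoms from the SMILES: 9 C, 1 F, 1 O, 1 S.
Implicit hydrogens by atom environment:
  5 × C: 2 H each → 10
  3 × C: 1 H each → 3
  1 × C: 3 H
  1 × F: no H
  1 × O: no H
  1 × S: 1 H
  Total hydrogens = 17.
Molecular formula: C9H17FOS

C9H17FOS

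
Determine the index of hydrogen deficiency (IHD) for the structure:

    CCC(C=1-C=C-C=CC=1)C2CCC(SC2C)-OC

Molecular formula from the SMILES: C16H24OS.
DoU = (2C + 2 + N − H − X)/2 = (2·16 + 2 + 0 − 24 − 0)/2 = 10/2 = 5.
(Structurally: 2 ring(s) + 3 π bond(s) = 5.)

5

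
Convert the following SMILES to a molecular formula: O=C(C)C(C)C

C5H10O

Heavy atoms from the SMILES: 5 C, 1 O.
Implicit hydrogens by atom environment:
  3 × C: 3 H each → 9
  1 × C: 1 H
  1 × C: no H
  1 × O: no H
  Total hydrogens = 10.
Molecular formula: C5H10O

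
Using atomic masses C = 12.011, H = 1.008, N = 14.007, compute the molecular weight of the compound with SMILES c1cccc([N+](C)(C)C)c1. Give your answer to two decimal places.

136.22

Molecular formula: C9H14N+.
M = 9×12.011 + 14×1.008 + 1×14.007 = 136.22 g/mol.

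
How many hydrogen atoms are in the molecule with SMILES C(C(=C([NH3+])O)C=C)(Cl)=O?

Hydrogens are implicit in SMILES; fill each atom to its normal valence:
  3 × C: no H
  1 × C: 2 H
  1 × C: 1 H
  1 × Cl: no H
  1 × N (charge +1): 3 H
  1 × O: 1 H
  1 × O: no H
  Total hydrogens = 7.

7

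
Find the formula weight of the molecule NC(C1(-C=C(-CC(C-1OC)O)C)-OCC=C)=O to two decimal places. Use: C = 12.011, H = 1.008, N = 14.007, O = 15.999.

241.29

Molecular formula: C12H19NO4.
M = 12×12.011 + 19×1.008 + 1×14.007 + 4×15.999 = 241.29 g/mol.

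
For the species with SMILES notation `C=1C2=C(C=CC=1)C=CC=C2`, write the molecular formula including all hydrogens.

Heavy atoms from the SMILES: 10 C.
Implicit hydrogens by atom environment:
  8 × C (aromatic): 1 H each → 8
  2 × C (aromatic): no H
  Total hydrogens = 8.
Molecular formula: C10H8

C10H8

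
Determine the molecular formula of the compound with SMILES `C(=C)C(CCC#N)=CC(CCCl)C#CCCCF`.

Heavy atoms from the SMILES: 15 C, 1 Cl, 1 F, 1 N.
Implicit hydrogens by atom environment:
  8 × C: 2 H each → 16
  4 × C: no H
  3 × C: 1 H each → 3
  1 × Cl: no H
  1 × F: no H
  1 × N: no H
  Total hydrogens = 19.
Molecular formula: C15H19ClFN

C15H19ClFN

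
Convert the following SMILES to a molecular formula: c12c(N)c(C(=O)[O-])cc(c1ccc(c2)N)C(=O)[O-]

Heavy atoms from the SMILES: 12 C, 2 N, 4 O.
Implicit hydrogens by atom environment:
  6 × C (aromatic): no H
  4 × C (aromatic): 1 H each → 4
  2 × C: no H
  2 × N: 2 H each → 4
  2 × O: no H
  2 × O (charge -1): no H
  Total hydrogens = 8.
Net charge -2.
Molecular formula: [C12H8N2O4]2-

[C12H8N2O4]2-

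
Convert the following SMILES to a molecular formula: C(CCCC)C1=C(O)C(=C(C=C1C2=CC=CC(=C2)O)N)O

Heavy atoms from the SMILES: 17 C, 1 N, 3 O.
Implicit hydrogens by atom environment:
  7 × C (aromatic): no H
  5 × C (aromatic): 1 H each → 5
  4 × C: 2 H each → 8
  3 × O: 1 H each → 3
  1 × C: 3 H
  1 × N: 2 H
  Total hydrogens = 21.
Molecular formula: C17H21NO3

C17H21NO3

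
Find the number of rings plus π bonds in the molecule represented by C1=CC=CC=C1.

4

Molecular formula from the SMILES: C6H6.
DoU = (2C + 2 + N − H − X)/2 = (2·6 + 2 + 0 − 6 − 0)/2 = 8/2 = 4.
(Structurally: 1 ring(s) + 3 π bond(s) = 4.)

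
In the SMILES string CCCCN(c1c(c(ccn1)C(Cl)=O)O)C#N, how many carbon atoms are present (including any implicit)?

The symbol for carbon appears 11 times in the SMILES. Lowercase c denotes aromatic carbon and counts toward C.

11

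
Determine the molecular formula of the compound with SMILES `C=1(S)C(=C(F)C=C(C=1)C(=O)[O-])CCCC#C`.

Heavy atoms from the SMILES: 12 C, 1 F, 2 O, 1 S.
Implicit hydrogens by atom environment:
  4 × C (aromatic): no H
  3 × C: 2 H each → 6
  2 × C (aromatic): 1 H each → 2
  2 × C: no H
  1 × C: 1 H
  1 × F: no H
  1 × O: no H
  1 × O (charge -1): no H
  1 × S: 1 H
  Total hydrogens = 10.
Net charge -1.
Molecular formula: C12H10FO2S-

C12H10FO2S-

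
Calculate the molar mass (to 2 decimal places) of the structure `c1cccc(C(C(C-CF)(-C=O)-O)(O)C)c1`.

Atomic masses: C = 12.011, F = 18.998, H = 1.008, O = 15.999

226.25

Molecular formula: C12H15FO3.
M = 12×12.011 + 1×18.998 + 15×1.008 + 3×15.999 = 226.25 g/mol.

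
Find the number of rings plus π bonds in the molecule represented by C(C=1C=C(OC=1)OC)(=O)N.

4

Molecular formula from the SMILES: C6H7NO3.
DoU = (2C + 2 + N − H − X)/2 = (2·6 + 2 + 1 − 7 − 0)/2 = 8/2 = 4.
(Structurally: 1 ring(s) + 3 π bond(s) = 4.)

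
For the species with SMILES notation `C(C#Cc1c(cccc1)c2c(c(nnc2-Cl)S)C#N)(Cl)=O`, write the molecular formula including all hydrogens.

Heavy atoms from the SMILES: 14 C, 2 Cl, 3 N, 1 O, 1 S.
Implicit hydrogens by atom environment:
  6 × C (aromatic): no H
  4 × C (aromatic): 1 H each → 4
  4 × C: no H
  2 × Cl: no H
  2 × N (aromatic): no H
  1 × N: no H
  1 × O: no H
  1 × S: 1 H
  Total hydrogens = 5.
Molecular formula: C14H5Cl2N3OS

C14H5Cl2N3OS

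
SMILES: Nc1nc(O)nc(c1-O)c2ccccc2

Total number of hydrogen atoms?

Hydrogens are implicit in SMILES; fill each atom to its normal valence:
  5 × C (aromatic): 1 H each → 5
  5 × C (aromatic): no H
  2 × N (aromatic): no H
  2 × O: 1 H each → 2
  1 × N: 2 H
  Total hydrogens = 9.

9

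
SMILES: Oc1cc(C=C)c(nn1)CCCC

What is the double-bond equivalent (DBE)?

5

Molecular formula from the SMILES: C10H14N2O.
DoU = (2C + 2 + N − H − X)/2 = (2·10 + 2 + 2 − 14 − 0)/2 = 10/2 = 5.
(Structurally: 1 ring(s) + 4 π bond(s) = 5.)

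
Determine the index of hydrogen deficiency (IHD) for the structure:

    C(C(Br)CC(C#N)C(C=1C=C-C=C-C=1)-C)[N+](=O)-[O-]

Molecular formula from the SMILES: C13H15BrN2O2.
DoU = (2C + 2 + N − H − X)/2 = (2·13 + 2 + 2 − 15 − 1)/2 = 14/2 = 7.
(Structurally: 1 ring(s) + 6 π bond(s) = 7.)

7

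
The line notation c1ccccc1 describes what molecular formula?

Heavy atoms from the SMILES: 6 C.
Implicit hydrogens by atom environment:
  6 × C (aromatic): 1 H each → 6
  Total hydrogens = 6.
Molecular formula: C6H6

C6H6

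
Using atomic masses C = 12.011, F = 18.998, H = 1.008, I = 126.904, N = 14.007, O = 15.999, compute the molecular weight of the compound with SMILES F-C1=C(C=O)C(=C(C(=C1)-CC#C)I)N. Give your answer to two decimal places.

303.07

Molecular formula: C10H7FINO.
M = 10×12.011 + 1×18.998 + 7×1.008 + 1×126.904 + 1×14.007 + 1×15.999 = 303.07 g/mol.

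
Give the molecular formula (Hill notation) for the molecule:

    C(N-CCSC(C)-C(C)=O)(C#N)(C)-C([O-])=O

C10H15N2O3S-

Heavy atoms from the SMILES: 10 C, 2 N, 3 O, 1 S.
Implicit hydrogens by atom environment:
  4 × C: no H
  3 × C: 3 H each → 9
  2 × C: 2 H each → 4
  2 × O: no H
  1 × C: 1 H
  1 × N: 1 H
  1 × N: no H
  1 × O (charge -1): no H
  1 × S: no H
  Total hydrogens = 15.
Net charge -1.
Molecular formula: C10H15N2O3S-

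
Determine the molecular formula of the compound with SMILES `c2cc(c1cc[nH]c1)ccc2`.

C10H9N

Heavy atoms from the SMILES: 10 C, 1 N.
Implicit hydrogens by atom environment:
  8 × C (aromatic): 1 H each → 8
  2 × C (aromatic): no H
  1 × N (aromatic): 1 H
  Total hydrogens = 9.
Molecular formula: C10H9N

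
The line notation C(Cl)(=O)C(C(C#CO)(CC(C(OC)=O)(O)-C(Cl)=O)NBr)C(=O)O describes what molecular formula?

Heavy atoms from the SMILES: 1 Br, 11 C, 2 Cl, 1 N, 8 O.
Implicit hydrogens by atom environment:
  8 × C: no H
  5 × O: no H
  3 × O: 1 H each → 3
  2 × Cl: no H
  1 × Br: no H
  1 × C: 3 H
  1 × C: 2 H
  1 × C: 1 H
  1 × N: 1 H
  Total hydrogens = 10.
Molecular formula: C11H10BrCl2NO8

C11H10BrCl2NO8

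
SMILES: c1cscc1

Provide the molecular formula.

Heavy atoms from the SMILES: 4 C, 1 S.
Implicit hydrogens by atom environment:
  4 × C (aromatic): 1 H each → 4
  1 × S (aromatic): no H
  Total hydrogens = 4.
Molecular formula: C4H4S

C4H4S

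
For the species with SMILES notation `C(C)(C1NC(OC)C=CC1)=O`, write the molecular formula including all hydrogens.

Heavy atoms from the SMILES: 8 C, 1 N, 2 O.
Implicit hydrogens by atom environment:
  4 × C: 1 H each → 4
  2 × C: 3 H each → 6
  2 × O: no H
  1 × C: 2 H
  1 × C: no H
  1 × N: 1 H
  Total hydrogens = 13.
Molecular formula: C8H13NO2

C8H13NO2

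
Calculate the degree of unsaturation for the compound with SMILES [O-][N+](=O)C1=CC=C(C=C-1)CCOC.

5

Molecular formula from the SMILES: C9H11NO3.
DoU = (2C + 2 + N − H − X)/2 = (2·9 + 2 + 1 − 11 − 0)/2 = 10/2 = 5.
(Structurally: 1 ring(s) + 4 π bond(s) = 5.)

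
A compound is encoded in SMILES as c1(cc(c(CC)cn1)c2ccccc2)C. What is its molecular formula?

Heavy atoms from the SMILES: 14 C, 1 N.
Implicit hydrogens by atom environment:
  7 × C (aromatic): 1 H each → 7
  4 × C (aromatic): no H
  2 × C: 3 H each → 6
  1 × C: 2 H
  1 × N (aromatic): no H
  Total hydrogens = 15.
Molecular formula: C14H15N

C14H15N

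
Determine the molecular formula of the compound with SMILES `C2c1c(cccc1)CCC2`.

Heavy atoms from the SMILES: 10 C.
Implicit hydrogens by atom environment:
  4 × C: 2 H each → 8
  4 × C (aromatic): 1 H each → 4
  2 × C (aromatic): no H
  Total hydrogens = 12.
Molecular formula: C10H12

C10H12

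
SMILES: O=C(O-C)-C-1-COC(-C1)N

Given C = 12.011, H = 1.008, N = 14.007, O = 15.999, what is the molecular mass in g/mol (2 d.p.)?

145.16

Molecular formula: C6H11NO3.
M = 6×12.011 + 11×1.008 + 1×14.007 + 3×15.999 = 145.16 g/mol.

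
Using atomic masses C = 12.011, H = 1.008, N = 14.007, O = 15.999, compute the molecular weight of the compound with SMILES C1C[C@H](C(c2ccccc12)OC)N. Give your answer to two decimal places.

Molecular formula: C11H15NO.
M = 11×12.011 + 15×1.008 + 1×14.007 + 1×15.999 = 177.25 g/mol.

177.25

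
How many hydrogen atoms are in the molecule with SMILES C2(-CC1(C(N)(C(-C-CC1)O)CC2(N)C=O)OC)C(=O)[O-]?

21

Hydrogens are implicit in SMILES; fill each atom to its normal valence:
  5 × C: 2 H each → 10
  4 × C: no H
  3 × C: 1 H each → 3
  3 × O: no H
  2 × N: 2 H each → 4
  1 × C: 3 H
  1 × O: 1 H
  1 × O (charge -1): no H
  Total hydrogens = 21.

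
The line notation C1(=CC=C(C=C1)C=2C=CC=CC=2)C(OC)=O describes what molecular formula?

Heavy atoms from the SMILES: 14 C, 2 O.
Implicit hydrogens by atom environment:
  9 × C (aromatic): 1 H each → 9
  3 × C (aromatic): no H
  2 × O: no H
  1 × C: 3 H
  1 × C: no H
  Total hydrogens = 12.
Molecular formula: C14H12O2

C14H12O2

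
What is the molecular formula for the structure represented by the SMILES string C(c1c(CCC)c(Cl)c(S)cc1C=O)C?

Heavy atoms from the SMILES: 12 C, 1 Cl, 1 O, 1 S.
Implicit hydrogens by atom environment:
  5 × C (aromatic): no H
  3 × C: 2 H each → 6
  2 × C: 3 H each → 6
  1 × C (aromatic): 1 H
  1 × C: 1 H
  1 × Cl: no H
  1 × O: no H
  1 × S: 1 H
  Total hydrogens = 15.
Molecular formula: C12H15ClOS

C12H15ClOS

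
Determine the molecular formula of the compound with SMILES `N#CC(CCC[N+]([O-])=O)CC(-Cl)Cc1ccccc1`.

C14H17ClN2O2

Heavy atoms from the SMILES: 14 C, 1 Cl, 2 N, 2 O.
Implicit hydrogens by atom environment:
  5 × C: 2 H each → 10
  5 × C (aromatic): 1 H each → 5
  2 × C: 1 H each → 2
  1 × C: no H
  1 × C (aromatic): no H
  1 × Cl: no H
  1 × N (charge +1): no H
  1 × N: no H
  1 × O: no H
  1 × O (charge -1): no H
  Total hydrogens = 17.
Molecular formula: C14H17ClN2O2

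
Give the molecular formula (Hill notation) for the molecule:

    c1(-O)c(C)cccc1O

C7H8O2

Heavy atoms from the SMILES: 7 C, 2 O.
Implicit hydrogens by atom environment:
  3 × C (aromatic): 1 H each → 3
  3 × C (aromatic): no H
  2 × O: 1 H each → 2
  1 × C: 3 H
  Total hydrogens = 8.
Molecular formula: C7H8O2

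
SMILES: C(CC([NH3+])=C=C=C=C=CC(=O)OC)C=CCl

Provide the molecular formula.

Heavy atoms from the SMILES: 12 C, 1 Cl, 1 N, 2 O.
Implicit hydrogens by atom environment:
  6 × C: no H
  3 × C: 1 H each → 3
  2 × C: 2 H each → 4
  2 × O: no H
  1 × C: 3 H
  1 × Cl: no H
  1 × N (charge +1): 3 H
  Total hydrogens = 13.
Net charge +1.
Molecular formula: C12H13ClNO2+

C12H13ClNO2+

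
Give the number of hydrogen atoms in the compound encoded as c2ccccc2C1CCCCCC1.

Hydrogens are implicit in SMILES; fill each atom to its normal valence:
  6 × C: 2 H each → 12
  5 × C (aromatic): 1 H each → 5
  1 × C: 1 H
  1 × C (aromatic): no H
  Total hydrogens = 18.

18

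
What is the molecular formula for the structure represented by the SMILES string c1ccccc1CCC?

Heavy atoms from the SMILES: 9 C.
Implicit hydrogens by atom environment:
  5 × C (aromatic): 1 H each → 5
  2 × C: 2 H each → 4
  1 × C: 3 H
  1 × C (aromatic): no H
  Total hydrogens = 12.
Molecular formula: C9H12

C9H12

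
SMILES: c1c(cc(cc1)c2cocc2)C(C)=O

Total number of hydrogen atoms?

10

Hydrogens are implicit in SMILES; fill each atom to its normal valence:
  7 × C (aromatic): 1 H each → 7
  3 × C (aromatic): no H
  1 × C: 3 H
  1 × C: no H
  1 × O (aromatic): no H
  1 × O: no H
  Total hydrogens = 10.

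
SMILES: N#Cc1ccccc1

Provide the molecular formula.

Heavy atoms from the SMILES: 7 C, 1 N.
Implicit hydrogens by atom environment:
  5 × C (aromatic): 1 H each → 5
  1 × C (aromatic): no H
  1 × C: no H
  1 × N: no H
  Total hydrogens = 5.
Molecular formula: C7H5N

C7H5N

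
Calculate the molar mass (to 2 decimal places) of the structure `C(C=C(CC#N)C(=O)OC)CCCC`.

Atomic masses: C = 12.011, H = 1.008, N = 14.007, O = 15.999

Molecular formula: C11H17NO2.
M = 11×12.011 + 17×1.008 + 1×14.007 + 2×15.999 = 195.26 g/mol.

195.26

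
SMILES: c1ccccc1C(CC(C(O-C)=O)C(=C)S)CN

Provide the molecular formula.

Heavy atoms from the SMILES: 14 C, 1 N, 2 O, 1 S.
Implicit hydrogens by atom environment:
  5 × C (aromatic): 1 H each → 5
  3 × C: 2 H each → 6
  2 × C: 1 H each → 2
  2 × C: no H
  2 × O: no H
  1 × C: 3 H
  1 × C (aromatic): no H
  1 × N: 2 H
  1 × S: 1 H
  Total hydrogens = 19.
Molecular formula: C14H19NO2S

C14H19NO2S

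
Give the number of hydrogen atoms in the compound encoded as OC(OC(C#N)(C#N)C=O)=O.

Hydrogens are implicit in SMILES; fill each atom to its normal valence:
  4 × C: no H
  3 × O: no H
  2 × N: no H
  1 × C: 1 H
  1 × O: 1 H
  Total hydrogens = 2.

2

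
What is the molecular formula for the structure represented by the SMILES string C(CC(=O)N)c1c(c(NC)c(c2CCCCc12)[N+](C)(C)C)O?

Heavy atoms from the SMILES: 17 C, 3 N, 2 O.
Implicit hydrogens by atom environment:
  6 × C: 2 H each → 12
  6 × C (aromatic): no H
  4 × C: 3 H each → 12
  1 × C: no H
  1 × N: 2 H
  1 × N: 1 H
  1 × N (charge +1): no H
  1 × O: 1 H
  1 × O: no H
  Total hydrogens = 28.
Net charge +1.
Molecular formula: C17H28N3O2+

C17H28N3O2+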